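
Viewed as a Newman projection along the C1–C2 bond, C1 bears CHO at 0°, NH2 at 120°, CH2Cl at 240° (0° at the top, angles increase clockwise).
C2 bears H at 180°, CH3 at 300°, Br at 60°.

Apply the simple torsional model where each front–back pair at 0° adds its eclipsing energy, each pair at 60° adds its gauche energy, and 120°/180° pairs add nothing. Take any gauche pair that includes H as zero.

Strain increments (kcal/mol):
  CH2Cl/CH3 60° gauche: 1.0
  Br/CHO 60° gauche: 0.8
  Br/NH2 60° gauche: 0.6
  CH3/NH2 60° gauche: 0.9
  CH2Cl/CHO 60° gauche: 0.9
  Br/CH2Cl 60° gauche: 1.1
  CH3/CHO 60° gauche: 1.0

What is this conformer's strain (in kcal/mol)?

3.4 kcal/mol

This conformer is staggered. CHO at 0° is gauche with CH3 at 300° (1.0); CHO at 0° is gauche with Br at 60° (0.8); NH2 at 120° is gauche with Br at 60° (0.6); CH2Cl at 240° is gauche with CH3 at 300° (1.0). Total 3.4 kcal/mol.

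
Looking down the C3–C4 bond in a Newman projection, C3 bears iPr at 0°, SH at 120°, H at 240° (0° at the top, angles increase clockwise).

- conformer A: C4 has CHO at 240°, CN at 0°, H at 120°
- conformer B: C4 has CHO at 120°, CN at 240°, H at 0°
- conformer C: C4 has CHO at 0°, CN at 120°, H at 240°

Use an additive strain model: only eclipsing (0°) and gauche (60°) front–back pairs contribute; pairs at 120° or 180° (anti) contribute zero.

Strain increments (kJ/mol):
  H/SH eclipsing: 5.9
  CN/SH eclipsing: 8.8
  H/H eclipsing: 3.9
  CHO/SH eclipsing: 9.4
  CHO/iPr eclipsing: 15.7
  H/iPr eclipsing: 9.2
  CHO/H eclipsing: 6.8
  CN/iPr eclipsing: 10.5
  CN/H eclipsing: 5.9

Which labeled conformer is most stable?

A

A (eclipsed): iPr–CN eclipsed, SH–H eclipsed, H–CHO eclipsed; 10.5 + 5.9 + 6.8 = 23.2 kJ/mol.
B (eclipsed): iPr–H eclipsed, SH–CHO eclipsed, H–CN eclipsed; 9.2 + 9.4 + 5.9 = 24.5 kJ/mol.
C (eclipsed): iPr–CHO eclipsed, SH–CN eclipsed, H–H eclipsed; 15.7 + 8.8 + 3.9 = 28.4 kJ/mol.
A has the lowest total (23.2 kJ/mol).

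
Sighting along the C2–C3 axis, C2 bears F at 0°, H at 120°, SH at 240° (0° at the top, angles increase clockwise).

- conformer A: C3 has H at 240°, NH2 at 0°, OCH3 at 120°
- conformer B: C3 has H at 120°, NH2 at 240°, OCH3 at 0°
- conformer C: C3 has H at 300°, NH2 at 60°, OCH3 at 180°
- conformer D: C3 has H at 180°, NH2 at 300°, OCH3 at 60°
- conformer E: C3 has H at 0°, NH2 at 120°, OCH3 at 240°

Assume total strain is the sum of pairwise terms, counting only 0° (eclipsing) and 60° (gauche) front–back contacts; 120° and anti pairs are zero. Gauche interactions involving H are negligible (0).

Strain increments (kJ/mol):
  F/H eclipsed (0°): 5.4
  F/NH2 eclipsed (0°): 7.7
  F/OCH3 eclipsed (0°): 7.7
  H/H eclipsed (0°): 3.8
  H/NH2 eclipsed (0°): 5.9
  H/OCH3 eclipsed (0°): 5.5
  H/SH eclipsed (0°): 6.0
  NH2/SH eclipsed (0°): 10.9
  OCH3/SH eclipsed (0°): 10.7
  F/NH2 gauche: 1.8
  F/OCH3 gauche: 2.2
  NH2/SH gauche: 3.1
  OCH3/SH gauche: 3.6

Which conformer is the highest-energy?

B

A (eclipsed): F(0°)/NH2(0°) eclipsed 7.7; H(120°)/OCH3(120°) eclipsed 5.5; SH(240°)/H(240°) eclipsed 6.0 → 19.2 kJ/mol.
B (eclipsed): F(0°)/OCH3(0°) eclipsed 7.7; H(120°)/H(120°) eclipsed 3.8; SH(240°)/NH2(240°) eclipsed 10.9 → 22.4 kJ/mol.
C (staggered): F(0°)/NH2(60°) gauche 1.8; SH(240°)/OCH3(180°) gauche 3.6 → 5.4 kJ/mol.
D (staggered): F(0°)/NH2(300°) gauche 1.8; F(0°)/OCH3(60°) gauche 2.2; SH(240°)/NH2(300°) gauche 3.1 → 7.1 kJ/mol.
E (eclipsed): F(0°)/H(0°) eclipsed 5.4; H(120°)/NH2(120°) eclipsed 5.9; SH(240°)/OCH3(240°) eclipsed 10.7 → 22.0 kJ/mol.
B has the highest total (22.4 kJ/mol).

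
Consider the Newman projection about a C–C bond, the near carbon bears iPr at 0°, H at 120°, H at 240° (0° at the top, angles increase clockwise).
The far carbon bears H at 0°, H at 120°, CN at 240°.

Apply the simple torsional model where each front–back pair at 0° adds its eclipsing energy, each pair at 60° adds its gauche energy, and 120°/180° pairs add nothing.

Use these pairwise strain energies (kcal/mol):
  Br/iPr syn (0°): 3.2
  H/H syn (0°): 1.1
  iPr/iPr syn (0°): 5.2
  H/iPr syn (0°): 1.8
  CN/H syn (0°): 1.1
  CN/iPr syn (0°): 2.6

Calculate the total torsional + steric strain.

4.0 kcal/mol

This conformer (eclipsed): iPr(0°)/H(0°) eclipsed 1.8; H(120°)/H(120°) eclipsed 1.1; H(240°)/CN(240°) eclipsed 1.1 → 4.0 kcal/mol.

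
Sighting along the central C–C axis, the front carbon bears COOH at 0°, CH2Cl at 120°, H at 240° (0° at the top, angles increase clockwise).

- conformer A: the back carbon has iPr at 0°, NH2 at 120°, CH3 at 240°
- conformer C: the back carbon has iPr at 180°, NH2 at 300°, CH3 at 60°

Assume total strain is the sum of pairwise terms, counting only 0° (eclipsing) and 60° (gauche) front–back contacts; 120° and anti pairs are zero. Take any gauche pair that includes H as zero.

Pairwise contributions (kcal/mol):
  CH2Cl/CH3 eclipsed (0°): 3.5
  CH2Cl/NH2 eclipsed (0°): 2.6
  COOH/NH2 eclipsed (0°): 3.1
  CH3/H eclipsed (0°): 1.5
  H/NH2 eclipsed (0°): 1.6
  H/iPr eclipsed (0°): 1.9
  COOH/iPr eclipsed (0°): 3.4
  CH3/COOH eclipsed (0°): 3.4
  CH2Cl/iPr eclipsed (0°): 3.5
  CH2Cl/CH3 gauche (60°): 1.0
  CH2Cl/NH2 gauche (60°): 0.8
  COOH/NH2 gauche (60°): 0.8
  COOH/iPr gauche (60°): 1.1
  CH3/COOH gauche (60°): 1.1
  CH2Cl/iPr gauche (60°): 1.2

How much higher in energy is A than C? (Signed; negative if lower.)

+3.4 kcal/mol

A (eclipsed): COOH(0°)/iPr(0°) eclipsed 3.4; CH2Cl(120°)/NH2(120°) eclipsed 2.6; H(240°)/CH3(240°) eclipsed 1.5 → 7.5 kcal/mol.
C (staggered): COOH(0°)/NH2(300°) gauche 0.8; COOH(0°)/CH3(60°) gauche 1.1; CH2Cl(120°)/iPr(180°) gauche 1.2; CH2Cl(120°)/CH3(60°) gauche 1.0 → 4.1 kcal/mol.
E(A) − E(C) = 7.5 − 4.1 = +3.4 kcal/mol.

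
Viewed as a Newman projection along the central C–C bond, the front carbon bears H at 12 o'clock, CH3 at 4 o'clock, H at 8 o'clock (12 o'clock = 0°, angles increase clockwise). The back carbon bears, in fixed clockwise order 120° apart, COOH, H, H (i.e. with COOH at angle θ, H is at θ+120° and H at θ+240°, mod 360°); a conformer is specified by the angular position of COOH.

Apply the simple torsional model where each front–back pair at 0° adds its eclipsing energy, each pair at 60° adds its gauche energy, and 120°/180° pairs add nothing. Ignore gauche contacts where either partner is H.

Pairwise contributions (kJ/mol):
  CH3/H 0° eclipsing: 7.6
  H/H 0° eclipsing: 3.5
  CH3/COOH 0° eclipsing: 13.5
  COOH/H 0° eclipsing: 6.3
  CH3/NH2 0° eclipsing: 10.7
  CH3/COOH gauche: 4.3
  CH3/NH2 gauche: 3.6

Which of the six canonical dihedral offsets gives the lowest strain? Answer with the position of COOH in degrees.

COOH at 0° (eclipsed): H–COOH eclipsed, CH3–H eclipsed, H–H eclipsed; 6.3 + 7.6 + 3.5 = 17.4 kJ/mol.
COOH at 60° (staggered): CH3–COOH gauche; 4.3 = 4.3 kJ/mol.
COOH at 120° (eclipsed): H–H eclipsed, CH3–COOH eclipsed, H–H eclipsed; 3.5 + 13.5 + 3.5 = 20.5 kJ/mol.
COOH at 180° (staggered): CH3–COOH gauche; 4.3 = 4.3 kJ/mol.
COOH at 240° (eclipsed): H–H eclipsed, CH3–H eclipsed, H–COOH eclipsed; 3.5 + 7.6 + 6.3 = 17.4 kJ/mol.
COOH at 300° (staggered): no non-H gauche contacts → 0.0 kJ/mol.
The minimum (0.0 kJ/mol) occurs with COOH at 300°.

300°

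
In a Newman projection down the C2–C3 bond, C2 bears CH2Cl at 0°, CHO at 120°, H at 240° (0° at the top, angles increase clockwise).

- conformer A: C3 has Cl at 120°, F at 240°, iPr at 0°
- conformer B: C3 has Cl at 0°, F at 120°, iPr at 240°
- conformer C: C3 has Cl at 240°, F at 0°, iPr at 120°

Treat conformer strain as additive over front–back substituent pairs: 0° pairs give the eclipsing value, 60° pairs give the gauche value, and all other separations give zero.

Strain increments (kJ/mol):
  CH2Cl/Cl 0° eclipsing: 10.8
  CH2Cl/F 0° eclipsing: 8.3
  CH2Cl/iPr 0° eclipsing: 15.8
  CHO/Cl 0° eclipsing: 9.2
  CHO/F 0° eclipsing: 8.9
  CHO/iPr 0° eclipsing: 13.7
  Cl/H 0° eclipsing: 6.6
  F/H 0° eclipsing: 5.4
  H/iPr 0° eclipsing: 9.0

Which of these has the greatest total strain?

A (eclipsed): CH2Cl(0°)/iPr(0°) eclipsed 15.8; CHO(120°)/Cl(120°) eclipsed 9.2; H(240°)/F(240°) eclipsed 5.4 → 30.4 kJ/mol.
B (eclipsed): CH2Cl(0°)/Cl(0°) eclipsed 10.8; CHO(120°)/F(120°) eclipsed 8.9; H(240°)/iPr(240°) eclipsed 9.0 → 28.7 kJ/mol.
C (eclipsed): CH2Cl(0°)/F(0°) eclipsed 8.3; CHO(120°)/iPr(120°) eclipsed 13.7; H(240°)/Cl(240°) eclipsed 6.6 → 28.6 kJ/mol.
A has the highest total (30.4 kJ/mol).

A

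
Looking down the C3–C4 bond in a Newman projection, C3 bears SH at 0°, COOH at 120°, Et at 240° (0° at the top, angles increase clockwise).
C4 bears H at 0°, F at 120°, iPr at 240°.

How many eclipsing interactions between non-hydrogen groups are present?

Non-H eclipsing pairs: COOH(120°)/F(120°); Et(240°)/iPr(240°) — 2 interactions.

2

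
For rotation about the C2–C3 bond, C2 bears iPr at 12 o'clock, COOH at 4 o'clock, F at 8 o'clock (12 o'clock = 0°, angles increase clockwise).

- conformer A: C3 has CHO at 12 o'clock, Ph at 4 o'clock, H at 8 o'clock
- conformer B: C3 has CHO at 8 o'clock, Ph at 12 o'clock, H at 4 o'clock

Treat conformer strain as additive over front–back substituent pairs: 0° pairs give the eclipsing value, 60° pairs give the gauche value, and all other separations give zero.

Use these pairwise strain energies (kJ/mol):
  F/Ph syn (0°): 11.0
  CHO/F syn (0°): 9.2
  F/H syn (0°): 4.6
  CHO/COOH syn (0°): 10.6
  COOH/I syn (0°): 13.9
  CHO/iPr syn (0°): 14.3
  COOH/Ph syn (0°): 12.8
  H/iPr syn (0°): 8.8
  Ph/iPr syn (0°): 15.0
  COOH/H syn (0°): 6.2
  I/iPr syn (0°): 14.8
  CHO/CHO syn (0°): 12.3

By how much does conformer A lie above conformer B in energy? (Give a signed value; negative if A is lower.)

A (eclipsed): iPr–CHO eclipsed, COOH–Ph eclipsed, F–H eclipsed; 14.3 + 12.8 + 4.6 = 31.7 kJ/mol.
B (eclipsed): iPr–Ph eclipsed, COOH–H eclipsed, F–CHO eclipsed; 15.0 + 6.2 + 9.2 = 30.4 kJ/mol.
E(A) − E(B) = 31.7 − 30.4 = +1.3 kJ/mol.

+1.3 kJ/mol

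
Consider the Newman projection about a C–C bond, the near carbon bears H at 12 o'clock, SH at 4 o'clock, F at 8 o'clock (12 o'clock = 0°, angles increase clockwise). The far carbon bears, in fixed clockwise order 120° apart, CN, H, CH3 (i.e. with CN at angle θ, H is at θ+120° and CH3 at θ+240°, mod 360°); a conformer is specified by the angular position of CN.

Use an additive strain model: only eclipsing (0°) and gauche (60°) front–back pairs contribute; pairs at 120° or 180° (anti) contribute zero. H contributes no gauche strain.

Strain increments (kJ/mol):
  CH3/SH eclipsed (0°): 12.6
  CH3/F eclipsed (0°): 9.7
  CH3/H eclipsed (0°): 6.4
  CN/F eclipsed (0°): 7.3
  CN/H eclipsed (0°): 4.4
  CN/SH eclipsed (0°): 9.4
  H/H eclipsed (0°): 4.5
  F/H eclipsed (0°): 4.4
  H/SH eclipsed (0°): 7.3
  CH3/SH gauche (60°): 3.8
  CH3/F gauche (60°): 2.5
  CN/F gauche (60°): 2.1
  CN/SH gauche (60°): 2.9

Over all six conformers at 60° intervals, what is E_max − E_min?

CN at 0° (eclipsed): H–CN eclipsed, SH–H eclipsed, F–CH3 eclipsed; 4.4 + 7.3 + 9.7 = 21.4 kJ/mol.
CN at 60° (staggered): SH–CN gauche, F–CH3 gauche; 2.9 + 2.5 = 5.4 kJ/mol.
CN at 120° (eclipsed): H–CH3 eclipsed, SH–CN eclipsed, F–H eclipsed; 6.4 + 9.4 + 4.4 = 20.2 kJ/mol.
CN at 180° (staggered): SH–CN gauche, SH–CH3 gauche, F–CN gauche; 2.9 + 3.8 + 2.1 = 8.8 kJ/mol.
CN at 240° (eclipsed): H–H eclipsed, SH–CH3 eclipsed, F–CN eclipsed; 4.5 + 12.6 + 7.3 = 24.4 kJ/mol.
CN at 300° (staggered): SH–CH3 gauche, F–CN gauche, F–CH3 gauche; 3.8 + 2.1 + 2.5 = 8.4 kJ/mol.
Max at 240° (24.4 kJ/mol), min at 60° (5.4 kJ/mol); barrier = 19.0 kJ/mol.

19.0 kJ/mol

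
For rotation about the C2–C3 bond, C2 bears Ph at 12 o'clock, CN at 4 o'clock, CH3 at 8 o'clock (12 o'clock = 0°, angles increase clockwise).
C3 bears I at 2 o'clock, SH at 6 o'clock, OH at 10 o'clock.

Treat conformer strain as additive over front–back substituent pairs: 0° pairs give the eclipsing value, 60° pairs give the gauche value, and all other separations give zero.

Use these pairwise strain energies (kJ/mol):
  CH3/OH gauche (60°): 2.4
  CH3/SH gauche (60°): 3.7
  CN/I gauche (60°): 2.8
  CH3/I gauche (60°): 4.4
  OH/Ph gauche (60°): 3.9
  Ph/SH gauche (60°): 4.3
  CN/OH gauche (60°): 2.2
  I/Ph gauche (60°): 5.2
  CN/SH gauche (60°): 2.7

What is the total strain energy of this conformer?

This conformer is staggered. Ph at 0° is gauche with I at 60° (5.2); Ph at 0° is gauche with OH at 300° (3.9); CN at 120° is gauche with I at 60° (2.8); CN at 120° is gauche with SH at 180° (2.7); CH3 at 240° is gauche with SH at 180° (3.7); CH3 at 240° is gauche with OH at 300° (2.4). Total 20.7 kJ/mol.

20.7 kJ/mol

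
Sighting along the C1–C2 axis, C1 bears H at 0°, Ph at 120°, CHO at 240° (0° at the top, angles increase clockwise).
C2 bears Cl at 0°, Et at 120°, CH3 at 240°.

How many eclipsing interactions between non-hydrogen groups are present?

2

Non-H eclipsing pairs: Ph(120°)/Et(120°); CHO(240°)/CH3(240°) — 2 interactions.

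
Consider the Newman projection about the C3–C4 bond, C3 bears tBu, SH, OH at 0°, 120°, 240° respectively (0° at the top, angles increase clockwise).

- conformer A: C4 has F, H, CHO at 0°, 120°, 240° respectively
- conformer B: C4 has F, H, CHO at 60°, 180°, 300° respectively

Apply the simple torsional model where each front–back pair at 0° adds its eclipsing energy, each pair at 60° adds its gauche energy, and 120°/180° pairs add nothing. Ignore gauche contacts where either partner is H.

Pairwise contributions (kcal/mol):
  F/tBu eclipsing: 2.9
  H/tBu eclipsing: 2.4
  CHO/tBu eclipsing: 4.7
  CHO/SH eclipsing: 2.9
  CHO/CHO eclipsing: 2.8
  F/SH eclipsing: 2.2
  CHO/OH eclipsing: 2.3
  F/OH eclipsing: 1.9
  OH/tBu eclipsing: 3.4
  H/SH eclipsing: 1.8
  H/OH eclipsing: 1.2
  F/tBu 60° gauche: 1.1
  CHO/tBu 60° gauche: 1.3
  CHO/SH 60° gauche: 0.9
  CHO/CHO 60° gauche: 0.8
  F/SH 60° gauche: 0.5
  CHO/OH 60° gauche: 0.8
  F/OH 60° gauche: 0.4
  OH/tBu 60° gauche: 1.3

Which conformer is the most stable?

B

A (eclipsed): tBu–F eclipsed, SH–H eclipsed, OH–CHO eclipsed; 2.9 + 1.8 + 2.3 = 7.0 kcal/mol.
B (staggered): tBu–F gauche, tBu–CHO gauche, SH–F gauche, OH–CHO gauche; 1.1 + 1.3 + 0.5 + 0.8 = 3.7 kcal/mol.
B has the lowest total (3.7 kcal/mol).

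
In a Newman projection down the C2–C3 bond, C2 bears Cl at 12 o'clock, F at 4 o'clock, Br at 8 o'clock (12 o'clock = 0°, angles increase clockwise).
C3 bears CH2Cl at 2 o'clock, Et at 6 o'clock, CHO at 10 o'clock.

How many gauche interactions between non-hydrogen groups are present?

6

Non-H gauche pairs: Cl(0°)/CH2Cl(60°); Cl(0°)/CHO(300°); F(120°)/CH2Cl(60°); F(120°)/Et(180°); Br(240°)/Et(180°); Br(240°)/CHO(300°) — 6 interactions.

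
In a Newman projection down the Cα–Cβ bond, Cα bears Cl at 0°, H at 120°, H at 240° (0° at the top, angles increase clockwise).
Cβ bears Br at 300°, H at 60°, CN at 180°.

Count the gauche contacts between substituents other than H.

1

Non-H gauche pairs: Cl(0°)/Br(300°) — 1 interaction.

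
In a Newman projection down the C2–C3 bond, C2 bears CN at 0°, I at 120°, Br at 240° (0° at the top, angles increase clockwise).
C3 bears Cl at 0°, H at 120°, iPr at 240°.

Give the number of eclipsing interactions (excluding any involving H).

2

Non-H eclipsing pairs: CN(0°)/Cl(0°); Br(240°)/iPr(240°) — 2 interactions.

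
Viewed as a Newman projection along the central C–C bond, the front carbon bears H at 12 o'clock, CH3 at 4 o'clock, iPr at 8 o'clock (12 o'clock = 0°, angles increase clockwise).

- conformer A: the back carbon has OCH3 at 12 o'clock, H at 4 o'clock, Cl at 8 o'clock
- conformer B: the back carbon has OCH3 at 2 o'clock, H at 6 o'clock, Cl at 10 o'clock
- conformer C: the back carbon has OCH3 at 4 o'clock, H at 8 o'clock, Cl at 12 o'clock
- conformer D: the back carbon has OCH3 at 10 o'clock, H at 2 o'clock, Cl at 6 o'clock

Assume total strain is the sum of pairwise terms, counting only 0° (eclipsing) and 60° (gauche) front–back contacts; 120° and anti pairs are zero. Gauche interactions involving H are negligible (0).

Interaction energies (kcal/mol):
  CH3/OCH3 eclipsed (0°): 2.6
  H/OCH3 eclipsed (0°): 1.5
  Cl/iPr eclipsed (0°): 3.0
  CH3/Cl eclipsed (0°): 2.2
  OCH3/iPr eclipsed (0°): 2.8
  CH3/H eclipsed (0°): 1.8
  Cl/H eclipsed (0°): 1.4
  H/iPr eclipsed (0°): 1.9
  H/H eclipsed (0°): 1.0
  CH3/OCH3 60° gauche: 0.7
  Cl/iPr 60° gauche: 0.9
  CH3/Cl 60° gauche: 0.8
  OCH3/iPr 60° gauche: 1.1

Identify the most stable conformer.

A (eclipsed): H–OCH3 eclipsed, CH3–H eclipsed, iPr–Cl eclipsed; 1.5 + 1.8 + 3.0 = 6.3 kcal/mol.
B (staggered): CH3–OCH3 gauche, iPr–Cl gauche; 0.7 + 0.9 = 1.6 kcal/mol.
C (eclipsed): H–Cl eclipsed, CH3–OCH3 eclipsed, iPr–H eclipsed; 1.4 + 2.6 + 1.9 = 5.9 kcal/mol.
D (staggered): CH3–Cl gauche, iPr–OCH3 gauche, iPr–Cl gauche; 0.8 + 1.1 + 0.9 = 2.8 kcal/mol.
B has the lowest total (1.6 kcal/mol).

B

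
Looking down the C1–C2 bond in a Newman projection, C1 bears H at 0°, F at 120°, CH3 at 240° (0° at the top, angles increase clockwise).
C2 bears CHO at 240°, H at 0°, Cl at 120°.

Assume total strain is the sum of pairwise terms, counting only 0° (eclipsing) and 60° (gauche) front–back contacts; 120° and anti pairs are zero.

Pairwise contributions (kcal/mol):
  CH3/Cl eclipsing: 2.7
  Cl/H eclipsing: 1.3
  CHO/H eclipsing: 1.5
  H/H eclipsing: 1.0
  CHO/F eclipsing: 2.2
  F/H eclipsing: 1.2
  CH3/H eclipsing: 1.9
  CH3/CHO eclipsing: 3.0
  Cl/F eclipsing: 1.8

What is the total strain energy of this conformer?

5.8 kcal/mol

This conformer is eclipsed. H at 0° is eclipsed with H at 0° (1.0); F at 120° is eclipsed with Cl at 120° (1.8); CH3 at 240° is eclipsed with CHO at 240° (3.0). Total 5.8 kcal/mol.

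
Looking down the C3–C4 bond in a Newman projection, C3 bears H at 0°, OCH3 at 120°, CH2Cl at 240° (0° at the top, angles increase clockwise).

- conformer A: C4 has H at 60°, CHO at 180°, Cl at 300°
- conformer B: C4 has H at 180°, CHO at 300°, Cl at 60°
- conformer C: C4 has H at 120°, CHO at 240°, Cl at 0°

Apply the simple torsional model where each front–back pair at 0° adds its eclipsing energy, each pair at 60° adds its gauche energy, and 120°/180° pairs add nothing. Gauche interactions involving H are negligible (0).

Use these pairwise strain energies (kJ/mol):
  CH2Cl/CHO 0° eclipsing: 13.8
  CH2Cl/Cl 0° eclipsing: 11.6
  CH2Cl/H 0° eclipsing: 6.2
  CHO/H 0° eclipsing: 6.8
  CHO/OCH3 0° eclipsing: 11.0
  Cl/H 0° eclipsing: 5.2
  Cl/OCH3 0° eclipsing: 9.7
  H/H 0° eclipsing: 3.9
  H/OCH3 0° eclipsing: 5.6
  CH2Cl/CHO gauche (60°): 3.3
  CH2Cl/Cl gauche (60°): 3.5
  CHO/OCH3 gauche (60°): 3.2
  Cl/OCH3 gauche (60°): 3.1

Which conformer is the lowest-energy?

A (staggered): OCH3(120°)/CHO(180°) gauche 3.2; CH2Cl(240°)/CHO(180°) gauche 3.3; CH2Cl(240°)/Cl(300°) gauche 3.5 → 10.0 kJ/mol.
B (staggered): OCH3(120°)/Cl(60°) gauche 3.1; CH2Cl(240°)/CHO(300°) gauche 3.3 → 6.4 kJ/mol.
C (eclipsed): H(0°)/Cl(0°) eclipsed 5.2; OCH3(120°)/H(120°) eclipsed 5.6; CH2Cl(240°)/CHO(240°) eclipsed 13.8 → 24.6 kJ/mol.
B has the lowest total (6.4 kJ/mol).

B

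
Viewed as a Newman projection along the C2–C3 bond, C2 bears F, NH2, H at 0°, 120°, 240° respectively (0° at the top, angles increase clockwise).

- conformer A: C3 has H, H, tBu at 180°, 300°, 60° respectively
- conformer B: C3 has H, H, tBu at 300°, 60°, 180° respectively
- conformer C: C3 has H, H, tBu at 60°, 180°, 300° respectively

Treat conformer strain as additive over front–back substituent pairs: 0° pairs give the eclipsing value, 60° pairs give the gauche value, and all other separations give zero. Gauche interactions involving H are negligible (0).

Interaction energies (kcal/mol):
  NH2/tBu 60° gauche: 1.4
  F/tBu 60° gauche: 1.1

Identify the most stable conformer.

A (staggered): F–tBu gauche, NH2–tBu gauche; 1.1 + 1.4 = 2.5 kcal/mol.
B (staggered): NH2–tBu gauche; 1.4 = 1.4 kcal/mol.
C (staggered): F–tBu gauche; 1.1 = 1.1 kcal/mol.
C has the lowest total (1.1 kcal/mol).

C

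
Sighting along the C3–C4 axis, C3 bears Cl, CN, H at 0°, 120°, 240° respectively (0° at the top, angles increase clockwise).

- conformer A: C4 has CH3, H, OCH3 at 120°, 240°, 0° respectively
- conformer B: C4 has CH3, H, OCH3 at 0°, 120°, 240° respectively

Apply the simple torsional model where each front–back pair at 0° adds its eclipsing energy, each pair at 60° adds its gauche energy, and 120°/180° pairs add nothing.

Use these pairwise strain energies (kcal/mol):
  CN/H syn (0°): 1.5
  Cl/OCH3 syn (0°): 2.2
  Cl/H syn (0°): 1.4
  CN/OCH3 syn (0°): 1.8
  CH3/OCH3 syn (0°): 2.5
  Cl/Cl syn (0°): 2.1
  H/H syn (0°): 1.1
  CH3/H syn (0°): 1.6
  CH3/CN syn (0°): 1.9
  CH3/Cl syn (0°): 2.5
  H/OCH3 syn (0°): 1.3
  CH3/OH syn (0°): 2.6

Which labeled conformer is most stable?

A

A (eclipsed): Cl–OCH3 eclipsed, CN–CH3 eclipsed, H–H eclipsed; 2.2 + 1.9 + 1.1 = 5.2 kcal/mol.
B (eclipsed): Cl–CH3 eclipsed, CN–H eclipsed, H–OCH3 eclipsed; 2.5 + 1.5 + 1.3 = 5.3 kcal/mol.
A has the lowest total (5.2 kcal/mol).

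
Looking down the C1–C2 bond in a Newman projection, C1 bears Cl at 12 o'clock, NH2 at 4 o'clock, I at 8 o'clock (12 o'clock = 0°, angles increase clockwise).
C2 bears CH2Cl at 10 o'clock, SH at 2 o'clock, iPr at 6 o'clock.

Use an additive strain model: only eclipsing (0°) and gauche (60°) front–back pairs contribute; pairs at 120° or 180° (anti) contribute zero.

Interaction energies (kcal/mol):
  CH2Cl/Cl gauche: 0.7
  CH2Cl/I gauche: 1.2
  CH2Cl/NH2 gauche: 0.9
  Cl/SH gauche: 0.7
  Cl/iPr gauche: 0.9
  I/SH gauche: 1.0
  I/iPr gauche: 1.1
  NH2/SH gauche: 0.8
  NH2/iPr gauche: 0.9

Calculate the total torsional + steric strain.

This conformer (staggered): Cl–CH2Cl gauche, Cl–SH gauche, NH2–SH gauche, NH2–iPr gauche, I–CH2Cl gauche, I–iPr gauche; 0.7 + 0.7 + 0.8 + 0.9 + 1.2 + 1.1 = 5.4 kcal/mol.

5.4 kcal/mol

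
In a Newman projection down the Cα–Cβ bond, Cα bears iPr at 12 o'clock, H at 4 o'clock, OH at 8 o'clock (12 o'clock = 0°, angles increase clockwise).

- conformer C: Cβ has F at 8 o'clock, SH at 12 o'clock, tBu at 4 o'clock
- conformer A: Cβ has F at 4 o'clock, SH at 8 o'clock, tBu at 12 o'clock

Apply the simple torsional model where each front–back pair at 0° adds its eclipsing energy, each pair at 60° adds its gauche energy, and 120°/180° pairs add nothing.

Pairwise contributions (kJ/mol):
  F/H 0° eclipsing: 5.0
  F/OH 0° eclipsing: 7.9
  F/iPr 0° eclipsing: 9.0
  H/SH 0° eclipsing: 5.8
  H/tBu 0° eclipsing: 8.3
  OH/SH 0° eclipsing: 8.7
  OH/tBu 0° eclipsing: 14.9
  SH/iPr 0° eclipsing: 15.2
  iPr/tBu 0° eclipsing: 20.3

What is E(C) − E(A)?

-2.6 kJ/mol

C (eclipsed): iPr(0°)/SH(0°) eclipsed 15.2; H(120°)/tBu(120°) eclipsed 8.3; OH(240°)/F(240°) eclipsed 7.9 → 31.4 kJ/mol.
A (eclipsed): iPr(0°)/tBu(0°) eclipsed 20.3; H(120°)/F(120°) eclipsed 5.0; OH(240°)/SH(240°) eclipsed 8.7 → 34.0 kJ/mol.
E(C) − E(A) = 31.4 − 34.0 = -2.6 kJ/mol.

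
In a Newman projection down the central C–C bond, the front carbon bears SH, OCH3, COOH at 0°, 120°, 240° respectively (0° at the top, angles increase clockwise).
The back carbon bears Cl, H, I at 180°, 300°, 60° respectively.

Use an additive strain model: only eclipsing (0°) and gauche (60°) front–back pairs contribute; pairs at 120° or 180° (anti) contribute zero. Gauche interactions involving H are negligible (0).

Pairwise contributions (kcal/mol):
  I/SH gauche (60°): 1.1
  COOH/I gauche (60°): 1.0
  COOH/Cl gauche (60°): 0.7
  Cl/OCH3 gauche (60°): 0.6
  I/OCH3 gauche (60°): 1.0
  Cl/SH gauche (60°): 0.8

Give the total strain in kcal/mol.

3.4 kcal/mol

This conformer (staggered): SH(0°)/I(60°) gauche 1.1; OCH3(120°)/Cl(180°) gauche 0.6; OCH3(120°)/I(60°) gauche 1.0; COOH(240°)/Cl(180°) gauche 0.7 → 3.4 kcal/mol.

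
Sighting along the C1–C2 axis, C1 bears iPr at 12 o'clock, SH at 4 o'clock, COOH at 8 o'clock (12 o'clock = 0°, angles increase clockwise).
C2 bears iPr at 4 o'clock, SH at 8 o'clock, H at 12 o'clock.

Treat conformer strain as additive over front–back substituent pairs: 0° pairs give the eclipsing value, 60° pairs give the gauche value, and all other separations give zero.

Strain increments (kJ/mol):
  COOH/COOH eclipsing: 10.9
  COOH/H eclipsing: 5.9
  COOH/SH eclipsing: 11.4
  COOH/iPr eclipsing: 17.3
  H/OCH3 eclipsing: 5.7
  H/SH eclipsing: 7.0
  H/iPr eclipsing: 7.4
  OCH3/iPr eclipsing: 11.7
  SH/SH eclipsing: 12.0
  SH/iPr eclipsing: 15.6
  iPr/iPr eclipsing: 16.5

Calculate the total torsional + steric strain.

This conformer is eclipsed. iPr at 0° is eclipsed with H at 0° (7.4); SH at 120° is eclipsed with iPr at 120° (15.6); COOH at 240° is eclipsed with SH at 240° (11.4). Total 34.4 kJ/mol.

34.4 kJ/mol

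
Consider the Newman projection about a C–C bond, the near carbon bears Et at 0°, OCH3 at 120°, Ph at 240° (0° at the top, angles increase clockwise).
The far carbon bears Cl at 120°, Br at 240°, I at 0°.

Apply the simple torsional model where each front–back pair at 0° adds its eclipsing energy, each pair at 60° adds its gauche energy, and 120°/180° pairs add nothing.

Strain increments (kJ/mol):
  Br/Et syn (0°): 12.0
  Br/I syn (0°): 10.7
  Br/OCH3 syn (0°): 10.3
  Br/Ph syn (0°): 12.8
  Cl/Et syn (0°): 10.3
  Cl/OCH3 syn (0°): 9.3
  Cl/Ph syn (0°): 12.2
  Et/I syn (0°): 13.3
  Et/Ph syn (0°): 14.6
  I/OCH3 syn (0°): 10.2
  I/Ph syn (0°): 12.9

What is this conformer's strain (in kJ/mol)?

35.4 kJ/mol

This conformer is eclipsed. Et at 0° is eclipsed with I at 0° (13.3); OCH3 at 120° is eclipsed with Cl at 120° (9.3); Ph at 240° is eclipsed with Br at 240° (12.8). Total 35.4 kJ/mol.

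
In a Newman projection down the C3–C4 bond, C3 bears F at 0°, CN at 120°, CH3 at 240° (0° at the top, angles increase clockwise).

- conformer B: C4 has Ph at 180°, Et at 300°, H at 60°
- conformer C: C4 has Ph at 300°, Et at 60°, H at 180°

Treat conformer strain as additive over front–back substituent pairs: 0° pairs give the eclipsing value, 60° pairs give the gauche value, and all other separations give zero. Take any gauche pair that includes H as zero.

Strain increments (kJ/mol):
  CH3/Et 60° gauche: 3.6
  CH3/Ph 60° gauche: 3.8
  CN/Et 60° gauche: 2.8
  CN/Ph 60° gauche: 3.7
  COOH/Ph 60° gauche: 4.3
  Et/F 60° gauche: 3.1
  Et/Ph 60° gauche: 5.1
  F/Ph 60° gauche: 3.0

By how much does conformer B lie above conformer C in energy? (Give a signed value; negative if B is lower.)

+1.5 kJ/mol

B (staggered): F–Et gauche, CN–Ph gauche, CH3–Ph gauche, CH3–Et gauche; 3.1 + 3.7 + 3.8 + 3.6 = 14.2 kJ/mol.
C (staggered): F–Ph gauche, F–Et gauche, CN–Et gauche, CH3–Ph gauche; 3.0 + 3.1 + 2.8 + 3.8 = 12.7 kJ/mol.
E(B) − E(C) = 14.2 − 12.7 = +1.5 kJ/mol.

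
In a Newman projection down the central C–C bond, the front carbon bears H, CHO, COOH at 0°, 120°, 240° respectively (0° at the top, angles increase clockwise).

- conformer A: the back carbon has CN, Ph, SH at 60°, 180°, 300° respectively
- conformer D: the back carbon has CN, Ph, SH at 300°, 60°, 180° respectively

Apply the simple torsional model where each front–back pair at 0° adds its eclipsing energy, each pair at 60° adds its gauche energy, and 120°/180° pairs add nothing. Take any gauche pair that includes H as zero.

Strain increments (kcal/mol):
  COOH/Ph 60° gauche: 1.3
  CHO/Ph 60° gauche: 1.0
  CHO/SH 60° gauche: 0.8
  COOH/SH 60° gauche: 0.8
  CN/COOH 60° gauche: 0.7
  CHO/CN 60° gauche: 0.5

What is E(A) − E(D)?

A (staggered): CHO–CN gauche, CHO–Ph gauche, COOH–Ph gauche, COOH–SH gauche; 0.5 + 1.0 + 1.3 + 0.8 = 3.6 kcal/mol.
D (staggered): CHO–Ph gauche, CHO–SH gauche, COOH–CN gauche, COOH–SH gauche; 1.0 + 0.8 + 0.7 + 0.8 = 3.3 kcal/mol.
E(A) − E(D) = 3.6 − 3.3 = +0.3 kcal/mol.

+0.3 kcal/mol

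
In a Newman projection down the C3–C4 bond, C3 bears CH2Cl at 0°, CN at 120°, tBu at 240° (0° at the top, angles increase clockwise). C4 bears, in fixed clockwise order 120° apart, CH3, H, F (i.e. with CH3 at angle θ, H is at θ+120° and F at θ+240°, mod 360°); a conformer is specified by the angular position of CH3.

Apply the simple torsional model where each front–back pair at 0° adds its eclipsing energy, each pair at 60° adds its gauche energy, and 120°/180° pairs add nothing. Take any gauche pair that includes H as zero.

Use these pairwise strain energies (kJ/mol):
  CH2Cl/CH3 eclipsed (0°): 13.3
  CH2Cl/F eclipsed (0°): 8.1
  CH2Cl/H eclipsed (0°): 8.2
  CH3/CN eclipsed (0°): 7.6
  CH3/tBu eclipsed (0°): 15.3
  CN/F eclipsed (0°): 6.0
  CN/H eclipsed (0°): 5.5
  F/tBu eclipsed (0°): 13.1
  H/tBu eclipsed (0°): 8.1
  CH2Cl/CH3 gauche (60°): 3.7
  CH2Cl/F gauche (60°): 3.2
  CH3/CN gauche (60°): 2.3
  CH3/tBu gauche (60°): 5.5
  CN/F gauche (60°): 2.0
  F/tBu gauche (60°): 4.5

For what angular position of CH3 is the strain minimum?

180°

CH3 at 0° (eclipsed): CH2Cl–CH3 eclipsed, CN–H eclipsed, tBu–F eclipsed; 13.3 + 5.5 + 13.1 = 31.9 kJ/mol.
CH3 at 60° (staggered): CH2Cl–CH3 gauche, CH2Cl–F gauche, CN–CH3 gauche, tBu–F gauche; 3.7 + 3.2 + 2.3 + 4.5 = 13.7 kJ/mol.
CH3 at 120° (eclipsed): CH2Cl–F eclipsed, CN–CH3 eclipsed, tBu–H eclipsed; 8.1 + 7.6 + 8.1 = 23.8 kJ/mol.
CH3 at 180° (staggered): CH2Cl–F gauche, CN–CH3 gauche, CN–F gauche, tBu–CH3 gauche; 3.2 + 2.3 + 2.0 + 5.5 = 13.0 kJ/mol.
CH3 at 240° (eclipsed): CH2Cl–H eclipsed, CN–F eclipsed, tBu–CH3 eclipsed; 8.2 + 6.0 + 15.3 = 29.5 kJ/mol.
CH3 at 300° (staggered): CH2Cl–CH3 gauche, CN–F gauche, tBu–CH3 gauche, tBu–F gauche; 3.7 + 2.0 + 5.5 + 4.5 = 15.7 kJ/mol.
The minimum (13.0 kJ/mol) occurs with CH3 at 180°.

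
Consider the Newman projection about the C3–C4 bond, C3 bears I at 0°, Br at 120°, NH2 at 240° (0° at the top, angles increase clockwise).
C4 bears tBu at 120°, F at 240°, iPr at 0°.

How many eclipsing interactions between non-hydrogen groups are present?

Non-H eclipsing pairs: I(0°)/iPr(0°); Br(120°)/tBu(120°); NH2(240°)/F(240°) — 3 interactions.

3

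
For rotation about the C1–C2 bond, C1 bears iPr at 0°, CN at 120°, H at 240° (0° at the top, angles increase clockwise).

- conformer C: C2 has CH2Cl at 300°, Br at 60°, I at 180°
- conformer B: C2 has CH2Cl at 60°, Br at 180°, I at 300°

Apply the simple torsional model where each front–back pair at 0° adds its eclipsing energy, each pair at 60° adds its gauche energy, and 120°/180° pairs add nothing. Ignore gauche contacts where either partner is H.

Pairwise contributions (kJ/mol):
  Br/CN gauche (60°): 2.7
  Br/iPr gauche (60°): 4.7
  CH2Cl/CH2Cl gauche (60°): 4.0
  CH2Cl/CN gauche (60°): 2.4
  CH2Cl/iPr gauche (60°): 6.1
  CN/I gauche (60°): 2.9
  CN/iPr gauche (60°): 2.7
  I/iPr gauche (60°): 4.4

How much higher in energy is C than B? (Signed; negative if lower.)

C (staggered): iPr(0°)/CH2Cl(300°) gauche 6.1; iPr(0°)/Br(60°) gauche 4.7; CN(120°)/Br(60°) gauche 2.7; CN(120°)/I(180°) gauche 2.9 → 16.4 kJ/mol.
B (staggered): iPr(0°)/CH2Cl(60°) gauche 6.1; iPr(0°)/I(300°) gauche 4.4; CN(120°)/CH2Cl(60°) gauche 2.4; CN(120°)/Br(180°) gauche 2.7 → 15.6 kJ/mol.
E(C) − E(B) = 16.4 − 15.6 = +0.8 kJ/mol.

+0.8 kJ/mol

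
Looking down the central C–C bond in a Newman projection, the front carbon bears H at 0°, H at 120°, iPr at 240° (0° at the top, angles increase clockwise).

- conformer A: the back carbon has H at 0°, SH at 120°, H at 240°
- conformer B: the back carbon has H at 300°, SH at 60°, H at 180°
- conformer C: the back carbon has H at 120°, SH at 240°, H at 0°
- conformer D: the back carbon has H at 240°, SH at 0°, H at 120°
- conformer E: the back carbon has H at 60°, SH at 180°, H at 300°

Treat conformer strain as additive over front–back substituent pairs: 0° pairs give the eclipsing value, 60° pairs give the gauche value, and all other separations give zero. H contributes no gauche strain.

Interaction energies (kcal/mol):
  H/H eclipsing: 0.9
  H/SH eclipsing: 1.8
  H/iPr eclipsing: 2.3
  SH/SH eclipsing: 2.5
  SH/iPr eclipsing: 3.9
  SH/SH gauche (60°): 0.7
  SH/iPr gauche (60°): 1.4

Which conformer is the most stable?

B

A (eclipsed): H(0°)/H(0°) eclipsed 0.9; H(120°)/SH(120°) eclipsed 1.8; iPr(240°)/H(240°) eclipsed 2.3 → 5.0 kcal/mol.
B (staggered): no non-H gauche contacts → 0.0 kcal/mol.
C (eclipsed): H(0°)/H(0°) eclipsed 0.9; H(120°)/H(120°) eclipsed 0.9; iPr(240°)/SH(240°) eclipsed 3.9 → 5.7 kcal/mol.
D (eclipsed): H(0°)/SH(0°) eclipsed 1.8; H(120°)/H(120°) eclipsed 0.9; iPr(240°)/H(240°) eclipsed 2.3 → 5.0 kcal/mol.
E (staggered): iPr(240°)/SH(180°) gauche 1.4 → 1.4 kcal/mol.
B has the lowest total (0.0 kcal/mol).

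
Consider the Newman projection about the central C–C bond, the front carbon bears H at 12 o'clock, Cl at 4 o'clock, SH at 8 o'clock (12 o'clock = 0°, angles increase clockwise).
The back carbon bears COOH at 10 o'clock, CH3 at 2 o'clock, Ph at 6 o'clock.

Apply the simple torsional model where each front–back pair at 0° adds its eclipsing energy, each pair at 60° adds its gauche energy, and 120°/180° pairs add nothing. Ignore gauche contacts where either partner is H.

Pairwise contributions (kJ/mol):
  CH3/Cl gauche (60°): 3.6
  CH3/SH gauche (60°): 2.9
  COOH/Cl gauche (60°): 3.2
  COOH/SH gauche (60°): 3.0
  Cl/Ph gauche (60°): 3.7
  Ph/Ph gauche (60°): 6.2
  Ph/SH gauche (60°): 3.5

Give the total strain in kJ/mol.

13.8 kJ/mol

This conformer is staggered. Cl at 120° is gauche with CH3 at 60° (3.6); Cl at 120° is gauche with Ph at 180° (3.7); SH at 240° is gauche with COOH at 300° (3.0); SH at 240° is gauche with Ph at 180° (3.5). Total 13.8 kJ/mol.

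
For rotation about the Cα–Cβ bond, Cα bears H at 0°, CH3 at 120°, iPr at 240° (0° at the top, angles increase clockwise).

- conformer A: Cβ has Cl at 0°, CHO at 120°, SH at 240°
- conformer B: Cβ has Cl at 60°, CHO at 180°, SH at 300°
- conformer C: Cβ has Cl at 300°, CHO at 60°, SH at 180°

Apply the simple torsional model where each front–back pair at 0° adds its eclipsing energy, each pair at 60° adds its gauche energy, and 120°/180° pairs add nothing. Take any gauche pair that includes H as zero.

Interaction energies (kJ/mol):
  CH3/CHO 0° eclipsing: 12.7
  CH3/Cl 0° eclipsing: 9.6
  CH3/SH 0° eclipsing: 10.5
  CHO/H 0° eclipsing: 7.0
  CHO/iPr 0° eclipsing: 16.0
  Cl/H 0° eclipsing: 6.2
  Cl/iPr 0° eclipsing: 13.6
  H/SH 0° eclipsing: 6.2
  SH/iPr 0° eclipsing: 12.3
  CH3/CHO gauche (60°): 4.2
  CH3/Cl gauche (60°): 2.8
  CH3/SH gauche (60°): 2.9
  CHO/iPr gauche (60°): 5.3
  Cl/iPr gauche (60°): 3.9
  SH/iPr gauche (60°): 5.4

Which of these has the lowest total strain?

A (eclipsed): H–Cl eclipsed, CH3–CHO eclipsed, iPr–SH eclipsed; 6.2 + 12.7 + 12.3 = 31.2 kJ/mol.
B (staggered): CH3–Cl gauche, CH3–CHO gauche, iPr–CHO gauche, iPr–SH gauche; 2.8 + 4.2 + 5.3 + 5.4 = 17.7 kJ/mol.
C (staggered): CH3–CHO gauche, CH3–SH gauche, iPr–Cl gauche, iPr–SH gauche; 4.2 + 2.9 + 3.9 + 5.4 = 16.4 kJ/mol.
C has the lowest total (16.4 kJ/mol).

C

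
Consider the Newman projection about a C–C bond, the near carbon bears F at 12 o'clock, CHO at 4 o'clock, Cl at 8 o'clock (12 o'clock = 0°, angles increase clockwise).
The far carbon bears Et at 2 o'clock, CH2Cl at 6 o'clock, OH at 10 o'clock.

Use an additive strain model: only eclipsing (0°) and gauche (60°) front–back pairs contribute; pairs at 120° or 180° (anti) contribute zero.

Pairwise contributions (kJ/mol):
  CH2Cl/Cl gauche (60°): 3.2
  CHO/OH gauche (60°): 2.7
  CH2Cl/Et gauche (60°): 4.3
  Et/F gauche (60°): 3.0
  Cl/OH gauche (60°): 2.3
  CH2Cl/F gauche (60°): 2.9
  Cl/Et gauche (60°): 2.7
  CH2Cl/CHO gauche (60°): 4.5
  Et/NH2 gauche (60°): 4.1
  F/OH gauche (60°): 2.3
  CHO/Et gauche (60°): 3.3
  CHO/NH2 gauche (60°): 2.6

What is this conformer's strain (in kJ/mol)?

This conformer is staggered. F at 0° is gauche with Et at 60° (3.0); F at 0° is gauche with OH at 300° (2.3); CHO at 120° is gauche with Et at 60° (3.3); CHO at 120° is gauche with CH2Cl at 180° (4.5); Cl at 240° is gauche with CH2Cl at 180° (3.2); Cl at 240° is gauche with OH at 300° (2.3). Total 18.6 kJ/mol.

18.6 kJ/mol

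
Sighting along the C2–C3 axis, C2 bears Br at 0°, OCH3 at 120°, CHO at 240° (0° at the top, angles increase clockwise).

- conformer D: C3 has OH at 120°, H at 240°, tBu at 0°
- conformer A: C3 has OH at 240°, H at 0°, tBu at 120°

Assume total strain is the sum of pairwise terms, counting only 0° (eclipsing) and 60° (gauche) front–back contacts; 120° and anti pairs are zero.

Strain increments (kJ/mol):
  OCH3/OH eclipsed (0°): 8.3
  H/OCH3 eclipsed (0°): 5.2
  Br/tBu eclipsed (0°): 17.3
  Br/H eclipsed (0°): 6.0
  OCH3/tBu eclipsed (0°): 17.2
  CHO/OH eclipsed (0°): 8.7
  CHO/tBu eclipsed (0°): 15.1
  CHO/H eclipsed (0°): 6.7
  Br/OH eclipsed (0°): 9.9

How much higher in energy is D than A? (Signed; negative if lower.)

+0.4 kJ/mol

D is eclipsed. Br at 0° is eclipsed with tBu at 0° (17.3); OCH3 at 120° is eclipsed with OH at 120° (8.3); CHO at 240° is eclipsed with H at 240° (6.7). Total 32.3 kJ/mol.
A is eclipsed. Br at 0° is eclipsed with H at 0° (6.0); OCH3 at 120° is eclipsed with tBu at 120° (17.2); CHO at 240° is eclipsed with OH at 240° (8.7). Total 31.9 kJ/mol.
E(D) − E(A) = 32.3 − 31.9 = +0.4 kJ/mol.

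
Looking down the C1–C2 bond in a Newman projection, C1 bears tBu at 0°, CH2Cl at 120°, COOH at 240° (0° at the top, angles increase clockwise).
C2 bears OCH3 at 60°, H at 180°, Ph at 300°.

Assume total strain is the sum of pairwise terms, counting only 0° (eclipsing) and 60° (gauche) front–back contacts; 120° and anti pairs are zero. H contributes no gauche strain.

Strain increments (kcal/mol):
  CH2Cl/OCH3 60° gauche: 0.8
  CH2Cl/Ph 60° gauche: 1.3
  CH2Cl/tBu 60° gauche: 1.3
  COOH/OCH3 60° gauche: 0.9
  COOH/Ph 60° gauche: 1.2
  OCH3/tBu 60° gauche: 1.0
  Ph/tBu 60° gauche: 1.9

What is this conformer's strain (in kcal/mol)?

4.9 kcal/mol

This conformer (staggered): tBu–OCH3 gauche, tBu–Ph gauche, CH2Cl–OCH3 gauche, COOH–Ph gauche; 1.0 + 1.9 + 0.8 + 1.2 = 4.9 kcal/mol.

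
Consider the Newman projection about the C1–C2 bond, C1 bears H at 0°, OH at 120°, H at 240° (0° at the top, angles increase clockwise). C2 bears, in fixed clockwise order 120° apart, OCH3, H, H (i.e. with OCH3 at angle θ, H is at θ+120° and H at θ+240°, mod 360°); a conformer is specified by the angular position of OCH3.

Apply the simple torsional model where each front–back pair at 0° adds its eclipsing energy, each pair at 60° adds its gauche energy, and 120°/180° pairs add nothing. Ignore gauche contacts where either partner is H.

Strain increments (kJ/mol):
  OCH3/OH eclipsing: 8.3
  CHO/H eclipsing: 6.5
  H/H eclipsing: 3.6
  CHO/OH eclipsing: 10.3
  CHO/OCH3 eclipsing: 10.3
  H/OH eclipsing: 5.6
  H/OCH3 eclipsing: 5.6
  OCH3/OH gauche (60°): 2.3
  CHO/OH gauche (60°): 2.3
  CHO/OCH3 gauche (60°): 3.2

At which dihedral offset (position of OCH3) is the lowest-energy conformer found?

300°

OCH3 at 0° (eclipsed): H(0°)/OCH3(0°) eclipsed 5.6; OH(120°)/H(120°) eclipsed 5.6; H(240°)/H(240°) eclipsed 3.6 → 14.8 kJ/mol.
OCH3 at 60° (staggered): OH(120°)/OCH3(60°) gauche 2.3 → 2.3 kJ/mol.
OCH3 at 120° (eclipsed): H(0°)/H(0°) eclipsed 3.6; OH(120°)/OCH3(120°) eclipsed 8.3; H(240°)/H(240°) eclipsed 3.6 → 15.5 kJ/mol.
OCH3 at 180° (staggered): OH(120°)/OCH3(180°) gauche 2.3 → 2.3 kJ/mol.
OCH3 at 240° (eclipsed): H(0°)/H(0°) eclipsed 3.6; OH(120°)/H(120°) eclipsed 5.6; H(240°)/OCH3(240°) eclipsed 5.6 → 14.8 kJ/mol.
OCH3 at 300° (staggered): no non-H gauche contacts → 0.0 kJ/mol.
The minimum (0.0 kJ/mol) occurs with OCH3 at 300°.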